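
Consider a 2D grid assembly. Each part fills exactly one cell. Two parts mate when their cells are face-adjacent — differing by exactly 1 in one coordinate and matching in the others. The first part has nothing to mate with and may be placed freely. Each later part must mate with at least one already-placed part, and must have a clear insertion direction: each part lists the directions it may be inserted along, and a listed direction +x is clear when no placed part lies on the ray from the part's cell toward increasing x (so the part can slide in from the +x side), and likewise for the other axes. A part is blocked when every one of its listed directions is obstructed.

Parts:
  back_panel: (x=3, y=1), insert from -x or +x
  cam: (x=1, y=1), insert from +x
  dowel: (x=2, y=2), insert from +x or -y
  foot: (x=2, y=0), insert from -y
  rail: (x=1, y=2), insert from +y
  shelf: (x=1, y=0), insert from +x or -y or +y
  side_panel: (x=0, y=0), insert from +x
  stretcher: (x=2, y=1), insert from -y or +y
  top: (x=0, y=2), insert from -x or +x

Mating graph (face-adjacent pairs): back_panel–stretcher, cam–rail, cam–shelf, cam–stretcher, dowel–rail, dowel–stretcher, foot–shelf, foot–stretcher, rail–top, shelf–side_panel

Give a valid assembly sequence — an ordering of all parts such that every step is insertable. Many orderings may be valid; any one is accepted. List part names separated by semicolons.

1. side_panel@(0, 0) [+x clear] — {side_panel}
2. shelf@(1, 0) [+x clear] — {shelf, side_panel}
3. cam@(1, 1) [+x clear] — {cam, shelf, side_panel}
4. rail@(1, 2) [+y clear] — {cam, rail, shelf, side_panel}
5. dowel@(2, 2) [+x clear] — {cam, dowel, rail, shelf, side_panel}
6. stretcher@(2, 1) [-y clear] — {cam, dowel, rail, shelf, side_panel, stretcher}
7. back_panel@(3, 1) [+x clear] — {back_panel, cam, dowel, rail, shelf, side_panel, stretcher}
8. foot@(2, 0) [-y clear] — {back_panel, cam, dowel, foot, rail, shelf, side_panel, stretcher}
9. top@(0, 2) [-x clear] — {back_panel, cam, dowel, foot, rail, shelf, side_panel, stretcher, top}

side_panel; shelf; cam; rail; dowel; stretcher; back_panel; foot; top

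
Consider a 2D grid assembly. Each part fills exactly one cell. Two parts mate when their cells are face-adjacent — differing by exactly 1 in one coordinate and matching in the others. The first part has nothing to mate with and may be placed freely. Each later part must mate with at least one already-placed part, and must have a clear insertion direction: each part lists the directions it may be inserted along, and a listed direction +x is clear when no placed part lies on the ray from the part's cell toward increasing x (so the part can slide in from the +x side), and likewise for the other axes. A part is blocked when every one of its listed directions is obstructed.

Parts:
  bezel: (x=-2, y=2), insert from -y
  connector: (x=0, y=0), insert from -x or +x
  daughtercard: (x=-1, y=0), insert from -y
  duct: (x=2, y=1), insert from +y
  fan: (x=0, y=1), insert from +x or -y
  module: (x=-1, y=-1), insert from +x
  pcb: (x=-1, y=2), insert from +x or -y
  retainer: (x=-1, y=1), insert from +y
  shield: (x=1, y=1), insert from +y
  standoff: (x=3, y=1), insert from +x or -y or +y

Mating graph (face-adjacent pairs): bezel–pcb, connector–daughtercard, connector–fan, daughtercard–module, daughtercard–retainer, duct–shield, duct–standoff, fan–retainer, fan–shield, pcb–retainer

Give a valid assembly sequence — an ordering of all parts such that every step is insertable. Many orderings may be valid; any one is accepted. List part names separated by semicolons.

1. connector@(0, 0) [-x clear] — {connector}
2. daughtercard@(-1, 0) [-y clear] — {connector, daughtercard}
3. module@(-1, -1) [+x clear] — {connector, daughtercard, module}
4. retainer@(-1, 1) [+y clear] — {connector, daughtercard, module, retainer}
5. pcb@(-1, 2) [+x clear] — {connector, daughtercard, module, pcb, retainer}
6. bezel@(-2, 2) [-y clear] — {bezel, connector, daughtercard, module, pcb, retainer}
7. fan@(0, 1) [+x clear] — {bezel, connector, daughtercard, fan, module, pcb, retainer}
8. shield@(1, 1) [+y clear] — {bezel, connector, daughtercard, fan, module, pcb, retainer, shield}
9. duct@(2, 1) [+y clear] — {bezel, connector, daughtercard, duct, fan, module, pcb, retainer, shield}
10. standoff@(3, 1) [+x clear] — {bezel, connector, daughtercard, duct, fan, module, pcb, retainer, shield, standoff}

connector; daughtercard; module; retainer; pcb; bezel; fan; shield; duct; standoff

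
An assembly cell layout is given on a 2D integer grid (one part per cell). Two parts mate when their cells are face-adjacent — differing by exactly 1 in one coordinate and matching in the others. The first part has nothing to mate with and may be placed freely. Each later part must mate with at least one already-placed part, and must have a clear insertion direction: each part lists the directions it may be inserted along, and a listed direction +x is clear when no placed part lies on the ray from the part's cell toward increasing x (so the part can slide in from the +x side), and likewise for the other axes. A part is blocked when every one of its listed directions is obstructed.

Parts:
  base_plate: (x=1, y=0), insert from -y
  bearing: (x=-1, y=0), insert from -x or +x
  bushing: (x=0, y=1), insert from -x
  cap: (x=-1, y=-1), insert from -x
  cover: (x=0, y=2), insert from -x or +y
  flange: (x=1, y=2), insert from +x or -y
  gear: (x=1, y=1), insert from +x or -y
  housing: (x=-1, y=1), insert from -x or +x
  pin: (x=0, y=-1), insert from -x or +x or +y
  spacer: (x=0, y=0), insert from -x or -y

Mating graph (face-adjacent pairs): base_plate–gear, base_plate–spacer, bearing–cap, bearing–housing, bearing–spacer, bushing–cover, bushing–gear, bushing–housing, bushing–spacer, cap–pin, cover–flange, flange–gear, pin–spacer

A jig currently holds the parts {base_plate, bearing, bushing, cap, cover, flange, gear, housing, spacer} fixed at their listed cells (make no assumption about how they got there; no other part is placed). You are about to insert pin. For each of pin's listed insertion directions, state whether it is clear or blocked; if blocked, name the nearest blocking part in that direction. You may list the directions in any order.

+x: clear; +y: blocked by spacer; -x: blocked by cap

-x: nearest on ray is cap@(-1, -1) ⇒ blocked
+x: ray from pin(0, -1) has no placed part ⇒ clear
+y: nearest on ray is spacer@(0, 0) ⇒ blocked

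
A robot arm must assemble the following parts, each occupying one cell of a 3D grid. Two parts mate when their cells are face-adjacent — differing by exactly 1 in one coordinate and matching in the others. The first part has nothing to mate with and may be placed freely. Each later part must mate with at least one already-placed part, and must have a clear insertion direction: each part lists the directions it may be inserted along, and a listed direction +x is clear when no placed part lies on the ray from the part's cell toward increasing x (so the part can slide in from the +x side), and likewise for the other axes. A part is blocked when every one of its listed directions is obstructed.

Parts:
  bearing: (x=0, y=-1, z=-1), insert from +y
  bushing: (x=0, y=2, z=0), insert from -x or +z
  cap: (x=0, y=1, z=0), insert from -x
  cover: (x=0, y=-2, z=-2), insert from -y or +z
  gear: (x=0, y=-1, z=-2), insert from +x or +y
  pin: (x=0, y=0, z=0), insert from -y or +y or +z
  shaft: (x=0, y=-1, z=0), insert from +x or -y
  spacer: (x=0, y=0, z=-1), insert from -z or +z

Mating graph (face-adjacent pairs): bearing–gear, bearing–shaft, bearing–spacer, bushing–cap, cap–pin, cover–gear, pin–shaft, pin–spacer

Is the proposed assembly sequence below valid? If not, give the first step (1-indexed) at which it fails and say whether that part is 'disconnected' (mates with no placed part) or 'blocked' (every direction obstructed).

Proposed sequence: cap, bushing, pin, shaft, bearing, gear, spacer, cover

1. cap@(0, 1, 0) [-x clear] — {cap}
2. bushing@(0, 2, 0) [-x clear] — {bushing, cap}
3. pin@(0, 0, 0) [-y clear] — {bushing, cap, pin}
4. shaft@(0, -1, 0) [+x clear] — {bushing, cap, pin, shaft}
5. bearing@(0, -1, -1) [+y clear] — {bearing, bushing, cap, pin, shaft}
6. gear@(0, -1, -2) [+x clear] — {bearing, bushing, cap, gear, pin, shaft}
7. spacer@(0, 0, -1) [-z clear] — {bearing, bushing, cap, gear, pin, shaft, spacer}
8. cover@(0, -2, -2) [-y clear] — {bearing, bushing, cap, cover, gear, pin, shaft, spacer}

Valid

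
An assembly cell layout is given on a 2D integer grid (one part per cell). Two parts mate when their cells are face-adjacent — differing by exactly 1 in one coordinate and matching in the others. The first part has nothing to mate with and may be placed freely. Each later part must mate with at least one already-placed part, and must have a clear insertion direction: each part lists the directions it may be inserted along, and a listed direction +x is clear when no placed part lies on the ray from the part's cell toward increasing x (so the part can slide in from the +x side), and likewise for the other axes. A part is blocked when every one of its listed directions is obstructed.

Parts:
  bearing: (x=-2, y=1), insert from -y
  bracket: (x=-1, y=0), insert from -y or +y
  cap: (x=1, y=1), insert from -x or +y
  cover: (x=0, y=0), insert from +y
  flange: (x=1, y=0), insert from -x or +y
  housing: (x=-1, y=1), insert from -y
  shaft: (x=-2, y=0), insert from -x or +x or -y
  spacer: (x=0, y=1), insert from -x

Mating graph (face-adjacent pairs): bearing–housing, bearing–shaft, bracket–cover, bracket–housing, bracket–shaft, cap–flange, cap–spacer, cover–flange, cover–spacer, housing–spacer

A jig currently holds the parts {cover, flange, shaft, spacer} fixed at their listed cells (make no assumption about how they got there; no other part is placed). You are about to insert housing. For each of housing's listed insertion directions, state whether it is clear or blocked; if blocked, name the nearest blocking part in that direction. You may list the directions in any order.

-y: ray from housing(-1, 1) has no placed part ⇒ clear

-y: clear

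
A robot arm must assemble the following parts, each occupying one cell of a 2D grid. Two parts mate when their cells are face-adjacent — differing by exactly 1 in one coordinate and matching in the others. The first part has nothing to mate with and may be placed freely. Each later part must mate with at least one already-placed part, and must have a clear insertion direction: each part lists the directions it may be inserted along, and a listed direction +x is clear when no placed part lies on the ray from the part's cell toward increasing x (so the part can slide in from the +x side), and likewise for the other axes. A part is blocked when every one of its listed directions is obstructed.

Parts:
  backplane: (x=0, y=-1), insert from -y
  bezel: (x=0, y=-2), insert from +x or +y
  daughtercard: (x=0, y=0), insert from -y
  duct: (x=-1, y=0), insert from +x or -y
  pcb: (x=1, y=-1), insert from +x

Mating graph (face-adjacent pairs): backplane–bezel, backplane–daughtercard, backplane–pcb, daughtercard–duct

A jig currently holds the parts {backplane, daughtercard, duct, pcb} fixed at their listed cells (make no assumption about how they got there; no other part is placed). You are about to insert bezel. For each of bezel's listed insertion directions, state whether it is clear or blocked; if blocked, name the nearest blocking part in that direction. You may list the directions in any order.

+x: ray from bezel(0, -2) has no placed part ⇒ clear
+y: nearest on ray is backplane@(0, -1) ⇒ blocked

+x: clear; +y: blocked by backplane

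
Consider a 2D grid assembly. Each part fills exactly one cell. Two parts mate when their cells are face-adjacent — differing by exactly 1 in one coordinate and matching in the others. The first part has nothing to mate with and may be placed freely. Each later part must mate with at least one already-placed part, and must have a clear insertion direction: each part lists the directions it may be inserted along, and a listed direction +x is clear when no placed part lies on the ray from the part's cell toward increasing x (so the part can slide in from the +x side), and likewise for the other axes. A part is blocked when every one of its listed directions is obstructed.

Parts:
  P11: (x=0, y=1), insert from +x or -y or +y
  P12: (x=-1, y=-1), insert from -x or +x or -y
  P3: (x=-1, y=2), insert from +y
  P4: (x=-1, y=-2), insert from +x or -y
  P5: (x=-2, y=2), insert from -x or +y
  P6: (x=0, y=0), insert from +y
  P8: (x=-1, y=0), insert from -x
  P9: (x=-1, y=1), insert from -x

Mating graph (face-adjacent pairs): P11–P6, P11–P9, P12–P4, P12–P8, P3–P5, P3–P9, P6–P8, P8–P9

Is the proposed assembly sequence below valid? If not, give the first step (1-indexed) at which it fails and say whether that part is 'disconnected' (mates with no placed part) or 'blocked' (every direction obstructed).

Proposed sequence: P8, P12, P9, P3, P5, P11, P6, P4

Invalid at step 7 (blocked)

1. P8@(-1, 0) [-x clear] — {P8}
2. P12@(-1, -1) [-x clear] — {P12, P8}
3. P9@(-1, 1) [-x clear] — {P12, P8, P9}
4. P3@(-1, 2) [+y clear] — {P12, P3, P8, P9}
5. P5@(-2, 2) [-x clear] — {P12, P3, P5, P8, P9}
6. P11@(0, 1) [+x clear] — {P11, P12, P3, P5, P8, P9}
7. P6@(0, 0) — +y all obstructed ⇒ blocked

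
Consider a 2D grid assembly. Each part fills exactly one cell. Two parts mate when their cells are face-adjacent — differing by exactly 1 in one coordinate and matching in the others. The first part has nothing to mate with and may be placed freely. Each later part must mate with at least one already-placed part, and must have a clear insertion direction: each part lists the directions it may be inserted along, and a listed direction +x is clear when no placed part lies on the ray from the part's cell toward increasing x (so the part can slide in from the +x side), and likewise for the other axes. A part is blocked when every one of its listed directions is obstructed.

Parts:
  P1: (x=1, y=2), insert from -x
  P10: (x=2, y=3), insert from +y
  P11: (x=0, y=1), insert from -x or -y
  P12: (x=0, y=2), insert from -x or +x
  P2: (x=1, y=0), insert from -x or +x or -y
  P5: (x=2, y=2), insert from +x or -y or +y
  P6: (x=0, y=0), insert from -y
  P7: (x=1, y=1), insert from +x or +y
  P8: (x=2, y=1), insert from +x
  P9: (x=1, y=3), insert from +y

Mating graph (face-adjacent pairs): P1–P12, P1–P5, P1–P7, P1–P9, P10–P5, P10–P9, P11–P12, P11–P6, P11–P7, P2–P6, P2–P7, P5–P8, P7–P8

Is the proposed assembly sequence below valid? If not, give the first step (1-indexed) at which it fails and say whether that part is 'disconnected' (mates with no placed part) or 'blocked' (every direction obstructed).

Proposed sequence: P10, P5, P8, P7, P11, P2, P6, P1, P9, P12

1. P10@(2, 3) [+y clear] — {P10}
2. P5@(2, 2) [+x clear] — {P10, P5}
3. P8@(2, 1) [+x clear] — {P10, P5, P8}
4. P7@(1, 1) [+y clear] — {P10, P5, P7, P8}
5. P11@(0, 1) [-x clear] — {P10, P11, P5, P7, P8}
6. P2@(1, 0) [-x clear] — {P10, P11, P2, P5, P7, P8}
7. P6@(0, 0) [-y clear] — {P10, P11, P2, P5, P6, P7, P8}
8. P1@(1, 2) [-x clear] — {P1, P10, P11, P2, P5, P6, P7, P8}
9. P9@(1, 3) [+y clear] — {P1, P10, P11, P2, P5, P6, P7, P8, P9}
10. P12@(0, 2) [-x clear] — {P1, P10, P11, P12, P2, P5, P6, P7, P8, P9}

Valid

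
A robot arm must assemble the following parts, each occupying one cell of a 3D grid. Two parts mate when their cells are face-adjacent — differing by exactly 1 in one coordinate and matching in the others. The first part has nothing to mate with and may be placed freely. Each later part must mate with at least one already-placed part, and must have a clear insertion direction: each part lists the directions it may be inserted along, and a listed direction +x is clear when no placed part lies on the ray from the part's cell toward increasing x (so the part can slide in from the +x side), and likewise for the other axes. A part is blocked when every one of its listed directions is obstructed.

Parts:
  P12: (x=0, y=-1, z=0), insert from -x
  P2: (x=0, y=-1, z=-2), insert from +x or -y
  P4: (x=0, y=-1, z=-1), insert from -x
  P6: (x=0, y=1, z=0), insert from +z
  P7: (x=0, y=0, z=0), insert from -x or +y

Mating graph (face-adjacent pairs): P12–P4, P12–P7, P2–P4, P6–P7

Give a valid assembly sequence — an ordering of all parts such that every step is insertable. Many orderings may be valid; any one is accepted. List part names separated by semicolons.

1. P7@(0, 0, 0) [-x clear] — {P7}
2. P12@(0, -1, 0) [-x clear] — {P12, P7}
3. P4@(0, -1, -1) [-x clear] — {P12, P4, P7}
4. P2@(0, -1, -2) [+x clear] — {P12, P2, P4, P7}
5. P6@(0, 1, 0) [+z clear] — {P12, P2, P4, P6, P7}

P7; P12; P4; P2; P6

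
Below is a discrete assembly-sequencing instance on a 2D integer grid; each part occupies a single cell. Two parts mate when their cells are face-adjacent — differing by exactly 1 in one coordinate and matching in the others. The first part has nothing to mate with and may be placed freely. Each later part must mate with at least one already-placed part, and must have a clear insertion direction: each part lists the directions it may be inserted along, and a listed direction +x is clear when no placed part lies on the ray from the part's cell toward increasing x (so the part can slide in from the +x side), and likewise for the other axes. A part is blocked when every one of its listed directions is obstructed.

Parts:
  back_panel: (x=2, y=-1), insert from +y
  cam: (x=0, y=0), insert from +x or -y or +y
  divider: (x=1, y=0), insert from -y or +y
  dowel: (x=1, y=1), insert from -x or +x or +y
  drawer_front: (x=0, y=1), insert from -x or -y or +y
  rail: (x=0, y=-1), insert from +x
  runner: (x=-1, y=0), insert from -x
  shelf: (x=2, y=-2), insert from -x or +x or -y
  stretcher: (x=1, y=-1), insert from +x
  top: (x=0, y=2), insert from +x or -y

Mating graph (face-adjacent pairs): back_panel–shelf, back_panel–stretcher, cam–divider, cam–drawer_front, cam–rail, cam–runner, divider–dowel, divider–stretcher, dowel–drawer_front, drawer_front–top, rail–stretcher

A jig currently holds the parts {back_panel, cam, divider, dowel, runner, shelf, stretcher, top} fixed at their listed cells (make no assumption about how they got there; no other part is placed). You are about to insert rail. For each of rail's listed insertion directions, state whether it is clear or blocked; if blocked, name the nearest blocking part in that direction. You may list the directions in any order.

+x: blocked by stretcher

+x: nearest on ray is stretcher@(1, -1) ⇒ blocked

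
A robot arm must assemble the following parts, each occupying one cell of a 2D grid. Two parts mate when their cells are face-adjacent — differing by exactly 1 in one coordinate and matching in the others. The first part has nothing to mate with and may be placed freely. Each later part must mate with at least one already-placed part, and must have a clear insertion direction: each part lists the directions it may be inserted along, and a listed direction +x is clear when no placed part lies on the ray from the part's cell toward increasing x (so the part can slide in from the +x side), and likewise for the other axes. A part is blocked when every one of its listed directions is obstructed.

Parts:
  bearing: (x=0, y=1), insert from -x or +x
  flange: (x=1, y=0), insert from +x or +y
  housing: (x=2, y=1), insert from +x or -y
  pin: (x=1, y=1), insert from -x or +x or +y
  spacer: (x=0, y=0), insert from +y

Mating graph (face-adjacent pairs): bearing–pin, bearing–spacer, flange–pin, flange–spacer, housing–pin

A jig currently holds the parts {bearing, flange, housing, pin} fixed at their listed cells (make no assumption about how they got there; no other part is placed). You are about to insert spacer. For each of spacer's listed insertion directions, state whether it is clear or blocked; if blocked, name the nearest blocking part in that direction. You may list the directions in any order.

+y: blocked by bearing

+y: nearest on ray is bearing@(0, 1) ⇒ blocked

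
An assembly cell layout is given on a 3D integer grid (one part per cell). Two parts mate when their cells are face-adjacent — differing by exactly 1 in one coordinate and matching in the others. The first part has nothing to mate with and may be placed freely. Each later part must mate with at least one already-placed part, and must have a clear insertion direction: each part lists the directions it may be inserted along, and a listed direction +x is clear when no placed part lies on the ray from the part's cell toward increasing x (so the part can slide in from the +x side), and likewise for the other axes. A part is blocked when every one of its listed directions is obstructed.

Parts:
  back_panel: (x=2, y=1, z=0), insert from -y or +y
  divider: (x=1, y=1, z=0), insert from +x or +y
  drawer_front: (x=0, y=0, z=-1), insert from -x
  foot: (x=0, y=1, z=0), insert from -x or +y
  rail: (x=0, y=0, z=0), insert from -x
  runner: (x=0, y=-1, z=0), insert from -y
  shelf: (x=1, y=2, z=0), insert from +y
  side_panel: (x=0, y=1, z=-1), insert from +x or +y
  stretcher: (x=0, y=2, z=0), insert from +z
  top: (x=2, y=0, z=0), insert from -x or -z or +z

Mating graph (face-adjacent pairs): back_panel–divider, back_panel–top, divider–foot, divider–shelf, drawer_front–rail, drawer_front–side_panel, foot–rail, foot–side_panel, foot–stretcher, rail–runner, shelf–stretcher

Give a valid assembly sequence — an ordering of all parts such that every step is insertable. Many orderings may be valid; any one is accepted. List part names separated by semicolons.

runner; rail; foot; stretcher; shelf; divider; drawer_front; back_panel; top; side_panel

1. runner@(0, -1, 0) [-y clear] — {runner}
2. rail@(0, 0, 0) [-x clear] — {rail, runner}
3. foot@(0, 1, 0) [-x clear] — {foot, rail, runner}
4. stretcher@(0, 2, 0) [+z clear] — {foot, rail, runner, stretcher}
5. shelf@(1, 2, 0) [+y clear] — {foot, rail, runner, shelf, stretcher}
6. divider@(1, 1, 0) [+x clear] — {divider, foot, rail, runner, shelf, stretcher}
7. drawer_front@(0, 0, -1) [-x clear] — {divider, drawer_front, foot, rail, runner, shelf, stretcher}
8. back_panel@(2, 1, 0) [-y clear] — {back_panel, divider, drawer_front, foot, rail, runner, shelf, stretcher}
9. top@(2, 0, 0) [-z clear] — {back_panel, divider, drawer_front, foot, rail, runner, shelf, stretcher, top}
10. side_panel@(0, 1, -1) [+x clear] — {back_panel, divider, drawer_front, foot, rail, runner, shelf, side_panel, stretcher, top}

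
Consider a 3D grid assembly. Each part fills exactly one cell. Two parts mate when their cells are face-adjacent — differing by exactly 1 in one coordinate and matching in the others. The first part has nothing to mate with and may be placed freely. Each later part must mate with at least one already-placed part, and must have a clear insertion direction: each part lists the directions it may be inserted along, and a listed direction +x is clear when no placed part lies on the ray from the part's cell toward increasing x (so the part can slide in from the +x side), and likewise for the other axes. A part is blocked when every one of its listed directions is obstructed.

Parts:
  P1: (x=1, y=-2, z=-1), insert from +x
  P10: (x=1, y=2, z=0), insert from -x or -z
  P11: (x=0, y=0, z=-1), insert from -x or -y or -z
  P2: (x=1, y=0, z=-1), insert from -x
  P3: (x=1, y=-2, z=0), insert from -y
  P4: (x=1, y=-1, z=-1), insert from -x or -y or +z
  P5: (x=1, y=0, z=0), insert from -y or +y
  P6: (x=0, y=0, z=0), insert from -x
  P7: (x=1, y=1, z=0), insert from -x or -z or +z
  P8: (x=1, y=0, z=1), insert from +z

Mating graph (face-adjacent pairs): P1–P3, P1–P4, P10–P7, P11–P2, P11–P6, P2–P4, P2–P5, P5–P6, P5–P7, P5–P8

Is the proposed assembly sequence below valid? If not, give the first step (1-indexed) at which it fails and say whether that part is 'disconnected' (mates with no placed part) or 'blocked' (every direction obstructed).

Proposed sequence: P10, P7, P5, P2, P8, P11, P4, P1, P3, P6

1. P10@(1, 2, 0) [-x clear] — {P10}
2. P7@(1, 1, 0) [-x clear] — {P10, P7}
3. P5@(1, 0, 0) [-y clear] — {P10, P5, P7}
4. P2@(1, 0, -1) [-x clear] — {P10, P2, P5, P7}
5. P8@(1, 0, 1) [+z clear] — {P10, P2, P5, P7, P8}
6. P11@(0, 0, -1) [-x clear] — {P10, P11, P2, P5, P7, P8}
7. P4@(1, -1, -1) [-x clear] — {P10, P11, P2, P4, P5, P7, P8}
8. P1@(1, -2, -1) [+x clear] — {P1, P10, P11, P2, P4, P5, P7, P8}
9. P3@(1, -2, 0) [-y clear] — {P1, P10, P11, P2, P3, P4, P5, P7, P8}
10. P6@(0, 0, 0) [-x clear] — {P1, P10, P11, P2, P3, P4, P5, P6, P7, P8}

Valid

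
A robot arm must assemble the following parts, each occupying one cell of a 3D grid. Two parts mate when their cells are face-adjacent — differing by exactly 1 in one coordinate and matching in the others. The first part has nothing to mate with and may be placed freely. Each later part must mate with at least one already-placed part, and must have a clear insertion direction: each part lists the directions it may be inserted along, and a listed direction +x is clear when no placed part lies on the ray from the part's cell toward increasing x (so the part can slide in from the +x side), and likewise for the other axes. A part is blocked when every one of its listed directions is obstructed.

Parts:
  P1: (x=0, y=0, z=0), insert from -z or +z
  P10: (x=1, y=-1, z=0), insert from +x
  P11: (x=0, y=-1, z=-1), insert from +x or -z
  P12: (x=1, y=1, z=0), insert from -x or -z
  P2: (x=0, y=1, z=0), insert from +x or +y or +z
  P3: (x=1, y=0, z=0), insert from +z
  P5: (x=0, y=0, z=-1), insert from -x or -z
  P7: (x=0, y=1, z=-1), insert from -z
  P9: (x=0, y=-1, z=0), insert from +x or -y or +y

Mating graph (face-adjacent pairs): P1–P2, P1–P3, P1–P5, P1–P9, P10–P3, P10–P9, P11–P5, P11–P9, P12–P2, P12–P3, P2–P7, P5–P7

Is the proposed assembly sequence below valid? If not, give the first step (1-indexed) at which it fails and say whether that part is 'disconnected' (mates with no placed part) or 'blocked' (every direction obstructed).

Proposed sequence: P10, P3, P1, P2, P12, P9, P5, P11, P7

1. P10@(1, -1, 0) [+x clear] — {P10}
2. P3@(1, 0, 0) [+z clear] — {P10, P3}
3. P1@(0, 0, 0) [-z clear] — {P1, P10, P3}
4. P2@(0, 1, 0) [+x clear] — {P1, P10, P2, P3}
5. P12@(1, 1, 0) [-z clear] — {P1, P10, P12, P2, P3}
6. P9@(0, -1, 0) [-y clear] — {P1, P10, P12, P2, P3, P9}
7. P5@(0, 0, -1) [-x clear] — {P1, P10, P12, P2, P3, P5, P9}
8. P11@(0, -1, -1) [+x clear] — {P1, P10, P11, P12, P2, P3, P5, P9}
9. P7@(0, 1, -1) [-z clear] — {P1, P10, P11, P12, P2, P3, P5, P7, P9}

Valid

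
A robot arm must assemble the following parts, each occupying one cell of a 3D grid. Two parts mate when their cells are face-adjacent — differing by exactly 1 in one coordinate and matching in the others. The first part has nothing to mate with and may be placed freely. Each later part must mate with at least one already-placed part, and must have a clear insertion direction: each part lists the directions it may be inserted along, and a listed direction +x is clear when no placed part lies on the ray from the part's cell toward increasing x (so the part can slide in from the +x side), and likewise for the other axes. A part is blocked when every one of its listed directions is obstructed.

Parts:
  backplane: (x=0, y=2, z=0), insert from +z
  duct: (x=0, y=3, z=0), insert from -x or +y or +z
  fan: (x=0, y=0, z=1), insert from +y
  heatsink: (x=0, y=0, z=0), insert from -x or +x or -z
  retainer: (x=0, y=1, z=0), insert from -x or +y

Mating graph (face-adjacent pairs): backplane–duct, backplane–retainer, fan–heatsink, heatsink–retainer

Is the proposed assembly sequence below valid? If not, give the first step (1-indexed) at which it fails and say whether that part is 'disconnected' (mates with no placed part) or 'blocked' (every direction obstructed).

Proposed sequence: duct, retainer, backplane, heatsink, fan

Invalid at step 2 (disconnected)

1. duct@(0, 3, 0) [-x clear] — {duct}
2. retainer@(0, 1, 0) — no placed neighbour ⇒ disconnected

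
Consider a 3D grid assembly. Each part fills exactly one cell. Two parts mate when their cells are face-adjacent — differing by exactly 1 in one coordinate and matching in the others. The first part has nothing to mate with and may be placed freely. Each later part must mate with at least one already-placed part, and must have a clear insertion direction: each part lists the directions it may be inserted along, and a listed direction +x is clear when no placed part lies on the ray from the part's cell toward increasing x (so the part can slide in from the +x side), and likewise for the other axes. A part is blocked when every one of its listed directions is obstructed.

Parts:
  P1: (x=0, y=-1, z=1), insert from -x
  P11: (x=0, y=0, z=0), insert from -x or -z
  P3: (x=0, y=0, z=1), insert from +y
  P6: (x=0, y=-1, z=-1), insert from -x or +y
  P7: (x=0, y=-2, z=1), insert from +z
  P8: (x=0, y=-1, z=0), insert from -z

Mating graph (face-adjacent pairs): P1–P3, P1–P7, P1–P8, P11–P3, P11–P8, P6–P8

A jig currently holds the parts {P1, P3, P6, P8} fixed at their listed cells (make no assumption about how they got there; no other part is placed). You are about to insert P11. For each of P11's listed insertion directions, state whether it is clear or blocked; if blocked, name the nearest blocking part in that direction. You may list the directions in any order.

-x: ray from P11(0, 0, 0) has no placed part ⇒ clear
-z: ray from P11(0, 0, 0) has no placed part ⇒ clear

-x: clear; -z: clear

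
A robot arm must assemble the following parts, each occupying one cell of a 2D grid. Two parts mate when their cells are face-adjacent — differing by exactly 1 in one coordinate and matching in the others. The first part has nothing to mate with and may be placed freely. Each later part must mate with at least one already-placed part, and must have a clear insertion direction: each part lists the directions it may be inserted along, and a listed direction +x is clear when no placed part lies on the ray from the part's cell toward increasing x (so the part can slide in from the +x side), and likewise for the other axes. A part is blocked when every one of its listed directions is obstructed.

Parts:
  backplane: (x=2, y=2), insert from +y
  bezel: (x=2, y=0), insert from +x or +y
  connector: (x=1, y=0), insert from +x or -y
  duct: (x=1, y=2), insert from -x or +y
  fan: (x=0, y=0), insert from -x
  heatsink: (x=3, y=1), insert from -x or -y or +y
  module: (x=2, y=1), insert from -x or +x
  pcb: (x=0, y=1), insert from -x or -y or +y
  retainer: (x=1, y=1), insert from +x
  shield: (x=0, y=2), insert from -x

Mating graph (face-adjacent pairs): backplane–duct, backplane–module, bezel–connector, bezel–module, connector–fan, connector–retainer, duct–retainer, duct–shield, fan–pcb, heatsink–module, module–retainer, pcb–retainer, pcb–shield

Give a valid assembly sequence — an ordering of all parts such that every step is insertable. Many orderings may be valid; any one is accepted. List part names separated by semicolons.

1. duct@(1, 2) [-x clear] — {duct}
2. shield@(0, 2) [-x clear] — {duct, shield}
3. pcb@(0, 1) [-x clear] — {duct, pcb, shield}
4. fan@(0, 0) [-x clear] — {duct, fan, pcb, shield}
5. backplane@(2, 2) [+y clear] — {backplane, duct, fan, pcb, shield}
6. retainer@(1, 1) [+x clear] — {backplane, duct, fan, pcb, retainer, shield}
7. module@(2, 1) [+x clear] — {backplane, duct, fan, module, pcb, retainer, shield}
8. heatsink@(3, 1) [-y clear] — {backplane, duct, fan, heatsink, module, pcb, retainer, shield}
9. connector@(1, 0) [+x clear] — {backplane, connector, duct, fan, heatsink, module, pcb, retainer, shield}
10. bezel@(2, 0) [+x clear] — {backplane, bezel, connector, duct, fan, heatsink, module, pcb, retainer, shield}

duct; shield; pcb; fan; backplane; retainer; module; heatsink; connector; bezel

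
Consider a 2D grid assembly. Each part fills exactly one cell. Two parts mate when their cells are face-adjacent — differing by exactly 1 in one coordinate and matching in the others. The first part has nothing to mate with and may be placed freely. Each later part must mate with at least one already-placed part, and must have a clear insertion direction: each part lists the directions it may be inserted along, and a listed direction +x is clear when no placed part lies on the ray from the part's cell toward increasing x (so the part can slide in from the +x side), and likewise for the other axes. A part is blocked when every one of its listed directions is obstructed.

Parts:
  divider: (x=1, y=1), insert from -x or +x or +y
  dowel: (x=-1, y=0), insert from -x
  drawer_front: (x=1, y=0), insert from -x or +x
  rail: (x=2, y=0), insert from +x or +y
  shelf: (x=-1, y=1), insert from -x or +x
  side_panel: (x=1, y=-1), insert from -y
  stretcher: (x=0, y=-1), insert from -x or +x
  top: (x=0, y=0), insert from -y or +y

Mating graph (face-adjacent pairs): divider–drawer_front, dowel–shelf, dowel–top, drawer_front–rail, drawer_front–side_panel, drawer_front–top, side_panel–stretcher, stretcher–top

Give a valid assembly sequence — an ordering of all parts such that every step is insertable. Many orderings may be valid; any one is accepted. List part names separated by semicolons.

1. drawer_front@(1, 0) [-x clear] — {drawer_front}
2. side_panel@(1, -1) [-y clear] — {drawer_front, side_panel}
3. divider@(1, 1) [-x clear] — {divider, drawer_front, side_panel}
4. stretcher@(0, -1) [-x clear] — {divider, drawer_front, side_panel, stretcher}
5. rail@(2, 0) [+x clear] — {divider, drawer_front, rail, side_panel, stretcher}
6. top@(0, 0) [+y clear] — {divider, drawer_front, rail, side_panel, stretcher, top}
7. dowel@(-1, 0) [-x clear] — {divider, dowel, drawer_front, rail, side_panel, stretcher, top}
8. shelf@(-1, 1) [-x clear] — {divider, dowel, drawer_front, rail, shelf, side_panel, stretcher, top}

drawer_front; side_panel; divider; stretcher; rail; top; dowel; shelf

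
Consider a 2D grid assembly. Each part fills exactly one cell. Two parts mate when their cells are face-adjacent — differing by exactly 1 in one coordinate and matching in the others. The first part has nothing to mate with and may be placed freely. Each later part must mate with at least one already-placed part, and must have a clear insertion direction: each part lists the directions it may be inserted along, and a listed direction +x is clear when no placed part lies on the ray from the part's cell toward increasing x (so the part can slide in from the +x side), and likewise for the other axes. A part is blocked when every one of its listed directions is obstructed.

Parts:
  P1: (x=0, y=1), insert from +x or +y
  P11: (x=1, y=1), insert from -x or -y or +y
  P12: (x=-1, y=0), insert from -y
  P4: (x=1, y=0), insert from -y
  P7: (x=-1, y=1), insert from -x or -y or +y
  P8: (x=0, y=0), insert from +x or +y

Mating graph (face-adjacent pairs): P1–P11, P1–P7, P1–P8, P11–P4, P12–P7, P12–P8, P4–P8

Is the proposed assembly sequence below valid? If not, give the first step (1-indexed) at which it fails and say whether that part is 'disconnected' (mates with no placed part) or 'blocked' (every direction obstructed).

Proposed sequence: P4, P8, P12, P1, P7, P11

Valid

1. P4@(1, 0) [-y clear] — {P4}
2. P8@(0, 0) [+y clear] — {P4, P8}
3. P12@(-1, 0) [-y clear] — {P12, P4, P8}
4. P1@(0, 1) [+x clear] — {P1, P12, P4, P8}
5. P7@(-1, 1) [-x clear] — {P1, P12, P4, P7, P8}
6. P11@(1, 1) [+y clear] — {P1, P11, P12, P4, P7, P8}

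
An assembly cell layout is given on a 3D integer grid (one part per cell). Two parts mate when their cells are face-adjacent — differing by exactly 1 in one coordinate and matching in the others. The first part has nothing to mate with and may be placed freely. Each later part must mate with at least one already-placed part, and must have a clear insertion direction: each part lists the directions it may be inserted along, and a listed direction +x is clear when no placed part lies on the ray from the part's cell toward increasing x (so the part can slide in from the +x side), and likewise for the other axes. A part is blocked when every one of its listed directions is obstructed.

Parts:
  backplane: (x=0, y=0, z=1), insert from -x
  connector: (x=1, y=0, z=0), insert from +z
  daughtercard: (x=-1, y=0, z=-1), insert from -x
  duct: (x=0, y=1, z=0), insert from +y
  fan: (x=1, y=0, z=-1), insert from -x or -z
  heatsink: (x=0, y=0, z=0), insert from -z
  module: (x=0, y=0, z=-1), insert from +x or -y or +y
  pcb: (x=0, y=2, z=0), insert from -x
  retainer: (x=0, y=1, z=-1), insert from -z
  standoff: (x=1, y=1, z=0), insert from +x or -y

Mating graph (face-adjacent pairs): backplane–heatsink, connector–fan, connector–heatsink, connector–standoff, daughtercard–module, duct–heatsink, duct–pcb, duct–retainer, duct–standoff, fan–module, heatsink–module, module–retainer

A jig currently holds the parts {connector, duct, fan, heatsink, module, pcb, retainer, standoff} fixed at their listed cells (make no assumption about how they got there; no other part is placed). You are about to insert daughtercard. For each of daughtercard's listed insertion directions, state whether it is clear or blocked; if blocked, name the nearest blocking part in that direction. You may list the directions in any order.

-x: clear

-x: ray from daughtercard(-1, 0, -1) has no placed part ⇒ clear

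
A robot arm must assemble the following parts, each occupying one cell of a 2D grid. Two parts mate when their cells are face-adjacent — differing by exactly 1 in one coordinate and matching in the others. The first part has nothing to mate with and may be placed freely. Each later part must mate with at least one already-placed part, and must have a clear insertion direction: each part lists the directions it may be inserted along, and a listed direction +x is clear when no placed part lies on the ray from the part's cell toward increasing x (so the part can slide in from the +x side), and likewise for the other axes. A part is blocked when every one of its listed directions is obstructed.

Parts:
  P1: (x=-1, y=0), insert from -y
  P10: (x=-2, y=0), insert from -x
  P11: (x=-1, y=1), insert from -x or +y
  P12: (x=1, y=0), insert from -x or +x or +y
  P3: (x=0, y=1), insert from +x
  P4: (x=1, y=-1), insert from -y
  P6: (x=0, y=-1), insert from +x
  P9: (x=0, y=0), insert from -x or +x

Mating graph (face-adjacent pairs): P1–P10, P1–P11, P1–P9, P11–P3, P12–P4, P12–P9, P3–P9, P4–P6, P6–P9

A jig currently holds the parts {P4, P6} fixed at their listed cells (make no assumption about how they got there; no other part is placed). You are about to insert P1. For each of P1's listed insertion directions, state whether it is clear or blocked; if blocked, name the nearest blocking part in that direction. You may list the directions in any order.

-y: ray from P1(-1, 0) has no placed part ⇒ clear

-y: clear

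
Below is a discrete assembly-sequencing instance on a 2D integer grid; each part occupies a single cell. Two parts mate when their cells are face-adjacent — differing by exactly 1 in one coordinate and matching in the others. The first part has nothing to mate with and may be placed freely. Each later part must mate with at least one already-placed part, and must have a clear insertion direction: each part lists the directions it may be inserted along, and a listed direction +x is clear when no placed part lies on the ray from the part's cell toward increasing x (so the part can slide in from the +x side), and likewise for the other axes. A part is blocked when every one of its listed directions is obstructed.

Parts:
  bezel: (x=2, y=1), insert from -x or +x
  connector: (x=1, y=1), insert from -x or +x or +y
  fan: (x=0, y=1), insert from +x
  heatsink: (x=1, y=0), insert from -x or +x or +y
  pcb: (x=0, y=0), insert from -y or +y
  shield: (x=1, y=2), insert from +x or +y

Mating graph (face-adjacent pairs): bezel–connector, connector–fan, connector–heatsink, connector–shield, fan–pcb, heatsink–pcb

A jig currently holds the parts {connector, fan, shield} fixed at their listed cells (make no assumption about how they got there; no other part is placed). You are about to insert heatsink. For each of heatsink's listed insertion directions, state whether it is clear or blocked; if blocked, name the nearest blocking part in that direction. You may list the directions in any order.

+x: clear; +y: blocked by connector; -x: clear

-x: ray from heatsink(1, 0) has no placed part ⇒ clear
+x: ray from heatsink(1, 0) has no placed part ⇒ clear
+y: nearest on ray is connector@(1, 1) ⇒ blocked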